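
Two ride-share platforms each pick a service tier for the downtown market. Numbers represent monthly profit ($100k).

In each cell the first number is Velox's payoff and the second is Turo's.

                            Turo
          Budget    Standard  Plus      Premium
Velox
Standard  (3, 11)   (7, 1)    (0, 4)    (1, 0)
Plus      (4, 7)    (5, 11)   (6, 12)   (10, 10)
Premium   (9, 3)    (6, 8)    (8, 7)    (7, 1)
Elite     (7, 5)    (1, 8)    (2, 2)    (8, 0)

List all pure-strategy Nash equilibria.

Velox against Budget: payoffs 3, 4, 9, 7 → best response Premium.
Velox against Standard: payoffs 7, 5, 6, 1 → best response Standard.
Velox against Plus: payoffs 0, 6, 8, 2 → best response Premium.
Velox against Premium: payoffs 1, 10, 7, 8 → best response Plus.
Turo against Standard: payoffs 11, 1, 4, 0 → best response Budget.
Turo against Plus: payoffs 7, 11, 12, 10 → best response Plus.
Turo against Premium: payoffs 3, 8, 7, 1 → best response Standard.
Turo against Elite: payoffs 5, 8, 2, 0 → best response Standard.
No profile is a mutual best response for all players.

No pure-strategy Nash equilibrium.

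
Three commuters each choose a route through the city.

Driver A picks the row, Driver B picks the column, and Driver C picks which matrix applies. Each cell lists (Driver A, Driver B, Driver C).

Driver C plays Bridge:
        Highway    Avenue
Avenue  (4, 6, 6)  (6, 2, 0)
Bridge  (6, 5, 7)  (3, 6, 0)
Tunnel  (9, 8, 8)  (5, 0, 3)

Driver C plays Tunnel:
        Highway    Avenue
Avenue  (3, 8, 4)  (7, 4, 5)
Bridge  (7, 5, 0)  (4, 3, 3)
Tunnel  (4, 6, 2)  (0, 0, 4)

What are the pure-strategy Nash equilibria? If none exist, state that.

(Tunnel, Highway, Bridge)

Driver A against (Highway, Bridge): payoffs 4, 6, 9 → best response Tunnel.
Driver A against (Highway, Tunnel): payoffs 3, 7, 4 → best response Bridge.
Driver A against (Avenue, Bridge): payoffs 6, 3, 5 → best response Avenue.
Driver A against (Avenue, Tunnel): payoffs 7, 4, 0 → best response Avenue.
Driver B against (Avenue, Bridge): payoffs 6, 2 → best response Highway.
Driver B against (Avenue, Tunnel): payoffs 8, 4 → best response Highway.
Driver B against (Bridge, Bridge): payoffs 5, 6 → best response Avenue.
Driver B against (Bridge, Tunnel): payoffs 5, 3 → best response Highway.
Driver B against (Tunnel, Bridge): payoffs 8, 0 → best response Highway.
Driver B against (Tunnel, Tunnel): payoffs 6, 0 → best response Highway.
Driver C against (Avenue, Highway): payoffs 6, 4 → best response Bridge.
Driver C against (Avenue, Avenue): payoffs 0, 5 → best response Tunnel.
Driver C against (Bridge, Highway): payoffs 7, 0 → best response Bridge.
Driver C against (Bridge, Avenue): payoffs 0, 3 → best response Tunnel.
Driver C against (Tunnel, Highway): payoffs 8, 2 → best response Bridge.
Driver C against (Tunnel, Avenue): payoffs 3, 4 → best response Tunnel.
Mutual best responses: (Tunnel, Highway, Bridge).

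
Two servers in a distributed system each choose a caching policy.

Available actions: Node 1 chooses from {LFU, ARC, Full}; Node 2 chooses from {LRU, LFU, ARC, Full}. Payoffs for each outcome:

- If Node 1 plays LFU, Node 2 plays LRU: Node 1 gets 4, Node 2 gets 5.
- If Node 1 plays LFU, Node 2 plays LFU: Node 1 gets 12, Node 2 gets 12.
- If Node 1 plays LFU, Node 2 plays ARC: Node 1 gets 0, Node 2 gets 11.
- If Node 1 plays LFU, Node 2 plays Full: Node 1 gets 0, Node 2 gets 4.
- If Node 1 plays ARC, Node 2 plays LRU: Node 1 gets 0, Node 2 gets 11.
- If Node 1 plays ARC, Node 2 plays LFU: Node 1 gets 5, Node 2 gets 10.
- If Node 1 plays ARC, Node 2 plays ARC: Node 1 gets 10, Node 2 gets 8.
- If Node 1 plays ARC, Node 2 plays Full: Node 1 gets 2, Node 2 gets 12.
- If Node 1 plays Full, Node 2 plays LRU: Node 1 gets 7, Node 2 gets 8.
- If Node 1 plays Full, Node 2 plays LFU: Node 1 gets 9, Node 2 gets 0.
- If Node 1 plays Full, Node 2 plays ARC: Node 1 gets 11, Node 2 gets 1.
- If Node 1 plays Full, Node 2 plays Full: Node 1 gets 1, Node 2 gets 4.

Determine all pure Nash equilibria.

Pure-strategy Nash equilibria: (LFU, LFU) and (ARC, Full) and (Full, LRU)

(LFU, LRU): Node 1 can switch to Full (4 → 7). Not NE.
(LFU, LFU): Node 1 gets 12, best alternative 9; Node 2 gets 12, best alternative 11. No profitable deviation — NE.
(LFU, ARC): Node 1 can switch to ARC (0 → 10). Not NE.
(LFU, Full): Node 1 can switch to ARC (0 → 2). Not NE.
(ARC, LRU): Node 1 can switch to LFU (0 → 4). Not NE.
(ARC, LFU): Node 1 can switch to LFU (5 → 12). Not NE.
(ARC, ARC): Node 1 can switch to Full (10 → 11). Not NE.
(ARC, Full): Node 1 gets 2, best alternative 1; Node 2 gets 12, best alternative 11. No profitable deviation — NE.
(Full, LRU): Node 1 gets 7, best alternative 4; Node 2 gets 8, best alternative 4. No profitable deviation — NE.
(The remaining 3 profiles each have a profitable deviation by the same check.)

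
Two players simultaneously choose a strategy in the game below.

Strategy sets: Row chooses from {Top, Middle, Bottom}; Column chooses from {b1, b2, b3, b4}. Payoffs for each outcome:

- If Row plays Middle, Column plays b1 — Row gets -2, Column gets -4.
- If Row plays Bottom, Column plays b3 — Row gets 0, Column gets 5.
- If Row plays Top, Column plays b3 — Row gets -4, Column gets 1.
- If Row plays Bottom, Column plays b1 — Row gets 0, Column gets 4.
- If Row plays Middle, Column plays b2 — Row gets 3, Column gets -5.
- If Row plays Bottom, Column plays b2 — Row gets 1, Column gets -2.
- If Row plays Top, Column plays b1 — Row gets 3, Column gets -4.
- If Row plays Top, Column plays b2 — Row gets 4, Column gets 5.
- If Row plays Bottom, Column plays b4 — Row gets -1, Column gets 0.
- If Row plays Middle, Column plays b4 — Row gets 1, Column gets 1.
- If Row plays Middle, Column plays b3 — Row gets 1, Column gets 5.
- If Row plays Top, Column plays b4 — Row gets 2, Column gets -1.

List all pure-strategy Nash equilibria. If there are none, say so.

Pure-strategy Nash equilibria: (Top, b2); (Middle, b3)

Row against b1: payoffs 3, -2, 0 → best response Top.
Row against b2: payoffs 4, 3, 1 → best response Top.
Row against b3: payoffs -4, 1, 0 → best response Middle.
Row against b4: payoffs 2, 1, -1 → best response Top.
Column against Top: payoffs -4, 5, 1, -1 → best response b2.
Column against Middle: payoffs -4, -5, 5, 1 → best response b3.
Column against Bottom: payoffs 4, -2, 5, 0 → best response b3.
Mutual best responses: (Top, b2); (Middle, b3).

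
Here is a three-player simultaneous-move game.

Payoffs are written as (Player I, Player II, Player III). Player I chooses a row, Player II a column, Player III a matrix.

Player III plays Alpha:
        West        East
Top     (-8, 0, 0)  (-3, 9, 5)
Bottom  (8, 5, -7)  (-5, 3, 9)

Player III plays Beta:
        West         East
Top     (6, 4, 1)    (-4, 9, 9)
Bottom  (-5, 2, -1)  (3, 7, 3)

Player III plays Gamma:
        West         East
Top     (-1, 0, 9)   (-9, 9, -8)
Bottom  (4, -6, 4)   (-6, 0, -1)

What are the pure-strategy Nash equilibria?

There is no pure-strategy Nash equilibrium.

For each player, find the best response to each opponent profile; mutual best responses are the pure NE.
Player I against (West, Alpha): payoffs -8, 8 → best response Bottom.
Player I against (West, Beta): payoffs 6, -5 → best response Top.
Player I against (West, Gamma): payoffs -1, 4 → best response Bottom.
Player I against (East, Alpha): payoffs -3, -5 → best response Top.
Player I against (East, Beta): payoffs -4, 3 → best response Bottom.
Player I against (East, Gamma): payoffs -9, -6 → best response Bottom.
Player II against (Top, Alpha): payoffs 0, 9 → best response East.
Player II against (Top, Beta): payoffs 4, 9 → best response East.
Player II against (Top, Gamma): payoffs 0, 9 → best response East.
Player II against (Bottom, Alpha): payoffs 5, 3 → best response West.
Player II against (Bottom, Beta): payoffs 2, 7 → best response East.
Player II against (Bottom, Gamma): payoffs -6, 0 → best response East.
Player III against (Top, West): payoffs 0, 1, 9 → best response Gamma.
Player III against (Top, East): payoffs 5, 9, -8 → best response Beta.
Player III against (Bottom, West): payoffs -7, -1, 4 → best response Gamma.
Player III against (Bottom, East): payoffs 9, 3, -1 → best response Alpha.
No profile is a mutual best response for all players.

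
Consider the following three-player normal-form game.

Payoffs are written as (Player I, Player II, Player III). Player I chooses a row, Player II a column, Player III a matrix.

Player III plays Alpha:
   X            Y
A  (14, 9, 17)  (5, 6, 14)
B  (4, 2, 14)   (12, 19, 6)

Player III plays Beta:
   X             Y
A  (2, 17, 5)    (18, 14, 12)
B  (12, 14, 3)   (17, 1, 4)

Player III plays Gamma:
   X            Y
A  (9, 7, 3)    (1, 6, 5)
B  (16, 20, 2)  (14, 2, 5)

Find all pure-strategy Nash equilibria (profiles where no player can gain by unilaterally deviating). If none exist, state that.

(A, X, Alpha), (B, Y, Alpha)

Mark each player's best response to every combination of opponents' strategies; a profile where every player is best-responding is a pure Nash equilibrium.
Player I against (X, Alpha): payoffs 14, 4 → best response A.
Player I against (X, Beta): payoffs 2, 12 → best response B.
Player I against (X, Gamma): payoffs 9, 16 → best response B.
Player I against (Y, Alpha): payoffs 5, 12 → best response B.
Player I against (Y, Beta): payoffs 18, 17 → best response A.
Player I against (Y, Gamma): payoffs 1, 14 → best response B.
Player II against (A, Alpha): payoffs 9, 6 → best response X.
Player II against (A, Beta): payoffs 17, 14 → best response X.
Player II against (A, Gamma): payoffs 7, 6 → best response X.
Player II against (B, Alpha): payoffs 2, 19 → best response Y.
Player II against (B, Beta): payoffs 14, 1 → best response X.
Player II against (B, Gamma): payoffs 20, 2 → best response X.
Player III against (A, X): payoffs 17, 5, 3 → best response Alpha.
Player III against (A, Y): payoffs 14, 12, 5 → best response Alpha.
Player III against (B, X): payoffs 14, 3, 2 → best response Alpha.
Player III against (B, Y): payoffs 6, 4, 5 → best response Alpha.
Mutual best responses: (A, X, Alpha); (B, Y, Alpha).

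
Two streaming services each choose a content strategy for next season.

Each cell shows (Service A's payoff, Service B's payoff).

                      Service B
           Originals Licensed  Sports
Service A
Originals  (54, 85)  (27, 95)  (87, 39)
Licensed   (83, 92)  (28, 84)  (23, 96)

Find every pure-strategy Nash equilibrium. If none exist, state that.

This game has no pure Nash equilibrium.

(Originals, Originals): Service A can switch to Licensed (54 → 83). Not NE.
(Originals, Licensed): Service A can switch to Licensed (27 → 28). Not NE.
(Originals, Sports): Service B can switch to Originals (39 → 85). Not NE.
(Licensed, Originals): Service B can switch to Sports (92 → 96). Not NE.
(Licensed, Licensed): Service B can switch to Originals (84 → 92). Not NE.
(Licensed, Sports): Service A can switch to Originals (23 → 87). Not NE.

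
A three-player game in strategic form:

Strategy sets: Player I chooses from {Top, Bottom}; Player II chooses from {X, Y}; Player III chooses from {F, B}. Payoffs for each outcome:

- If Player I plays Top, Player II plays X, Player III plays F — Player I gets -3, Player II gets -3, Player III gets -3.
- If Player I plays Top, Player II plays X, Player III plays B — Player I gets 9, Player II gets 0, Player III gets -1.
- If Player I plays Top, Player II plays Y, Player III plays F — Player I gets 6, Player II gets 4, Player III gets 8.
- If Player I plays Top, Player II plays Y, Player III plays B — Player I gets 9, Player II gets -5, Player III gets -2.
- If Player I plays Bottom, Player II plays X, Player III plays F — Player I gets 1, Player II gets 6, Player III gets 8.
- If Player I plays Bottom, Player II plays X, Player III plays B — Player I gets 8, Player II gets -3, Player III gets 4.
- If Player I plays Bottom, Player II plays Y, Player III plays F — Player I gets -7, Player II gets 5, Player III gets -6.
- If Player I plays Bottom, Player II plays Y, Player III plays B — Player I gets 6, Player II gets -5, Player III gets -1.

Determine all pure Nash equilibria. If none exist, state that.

Mark each player's best response to every combination of opponents' strategies; a profile where every player is best-responding is a pure Nash equilibrium.
Player I against (X, F): payoffs -3, 1 → best response Bottom.
Player I against (X, B): payoffs 9, 8 → best response Top.
Player I against (Y, F): payoffs 6, -7 → best response Top.
Player I against (Y, B): payoffs 9, 6 → best response Top.
Player II against (Top, F): payoffs -3, 4 → best response Y.
Player II against (Top, B): payoffs 0, -5 → best response X.
Player II against (Bottom, F): payoffs 6, 5 → best response X.
Player II against (Bottom, B): payoffs -3, -5 → best response X.
Player III against (Top, X): payoffs -3, -1 → best response B.
Player III against (Top, Y): payoffs 8, -2 → best response F.
Player III against (Bottom, X): payoffs 8, 4 → best response F.
Player III against (Bottom, Y): payoffs -6, -1 → best response B.
Mutual best responses: (Top, X, B); (Top, Y, F); (Bottom, X, F).

(Top, X, B); (Top, Y, F); (Bottom, X, F)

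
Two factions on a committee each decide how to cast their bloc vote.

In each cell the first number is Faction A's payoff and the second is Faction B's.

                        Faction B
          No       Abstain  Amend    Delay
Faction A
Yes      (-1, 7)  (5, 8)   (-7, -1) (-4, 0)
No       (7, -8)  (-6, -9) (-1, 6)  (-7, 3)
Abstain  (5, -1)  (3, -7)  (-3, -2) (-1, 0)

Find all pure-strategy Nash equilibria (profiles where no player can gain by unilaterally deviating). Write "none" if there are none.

Pure-strategy Nash equilibria: (Yes, Abstain) and (No, Amend) and (Abstain, Delay)

Check each profile: it is a Nash equilibrium iff no player can strictly gain by switching unilaterally.
(Yes, No): Faction A can switch to No (-1 → 7). Not NE.
(Yes, Abstain): Faction A gets 5, best alternative 3; Faction B gets 8, best alternative 7. No profitable deviation — NE.
(Yes, Amend): Faction A can switch to No (-7 → -1). Not NE.
(Yes, Delay): Faction A can switch to Abstain (-4 → -1). Not NE.
(No, No): Faction B can switch to Amend (-8 → 6). Not NE.
(No, Abstain): Faction A can switch to Yes (-6 → 5). Not NE.
(No, Amend): Faction A gets -1, best alternative -3; Faction B gets 6, best alternative 3. No profitable deviation — NE.
(No, Delay): Faction A can switch to Yes (-7 → -4). Not NE.
(Abstain, Delay): Faction A gets -1, best alternative -4; Faction B gets 0, best alternative -1. No profitable deviation — NE.
(The remaining 3 profiles each have a profitable deviation by the same check.)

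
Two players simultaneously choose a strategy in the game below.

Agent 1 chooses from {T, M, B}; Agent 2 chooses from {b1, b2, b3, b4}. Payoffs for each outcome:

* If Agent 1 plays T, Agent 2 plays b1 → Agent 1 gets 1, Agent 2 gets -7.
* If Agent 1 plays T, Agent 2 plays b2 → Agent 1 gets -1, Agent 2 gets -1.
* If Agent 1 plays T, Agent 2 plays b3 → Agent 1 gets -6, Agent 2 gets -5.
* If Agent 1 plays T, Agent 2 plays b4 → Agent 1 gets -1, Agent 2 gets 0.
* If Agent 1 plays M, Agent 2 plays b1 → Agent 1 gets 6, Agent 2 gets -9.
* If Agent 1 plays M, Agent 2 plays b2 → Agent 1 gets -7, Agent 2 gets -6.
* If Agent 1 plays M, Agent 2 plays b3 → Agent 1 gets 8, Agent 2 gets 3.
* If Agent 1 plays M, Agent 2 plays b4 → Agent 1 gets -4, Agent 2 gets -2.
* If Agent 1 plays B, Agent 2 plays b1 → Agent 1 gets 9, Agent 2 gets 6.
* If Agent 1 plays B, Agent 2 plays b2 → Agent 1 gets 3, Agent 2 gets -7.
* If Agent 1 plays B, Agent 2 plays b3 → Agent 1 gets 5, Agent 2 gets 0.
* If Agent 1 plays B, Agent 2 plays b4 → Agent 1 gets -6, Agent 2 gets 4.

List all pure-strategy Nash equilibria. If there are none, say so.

The pure Nash equilibria are (T, b4) and (M, b3) and (B, b1).

For each player, find the best response to each opponent profile; mutual best responses are the pure NE.
Agent 1 against b1: payoffs 1, 6, 9 → best response B.
Agent 1 against b2: payoffs -1, -7, 3 → best response B.
Agent 1 against b3: payoffs -6, 8, 5 → best response M.
Agent 1 against b4: payoffs -1, -4, -6 → best response T.
Agent 2 against T: payoffs -7, -1, -5, 0 → best response b4.
Agent 2 against M: payoffs -9, -6, 3, -2 → best response b3.
Agent 2 against B: payoffs 6, -7, 0, 4 → best response b1.
Mutual best responses: (T, b4); (M, b3); (B, b1).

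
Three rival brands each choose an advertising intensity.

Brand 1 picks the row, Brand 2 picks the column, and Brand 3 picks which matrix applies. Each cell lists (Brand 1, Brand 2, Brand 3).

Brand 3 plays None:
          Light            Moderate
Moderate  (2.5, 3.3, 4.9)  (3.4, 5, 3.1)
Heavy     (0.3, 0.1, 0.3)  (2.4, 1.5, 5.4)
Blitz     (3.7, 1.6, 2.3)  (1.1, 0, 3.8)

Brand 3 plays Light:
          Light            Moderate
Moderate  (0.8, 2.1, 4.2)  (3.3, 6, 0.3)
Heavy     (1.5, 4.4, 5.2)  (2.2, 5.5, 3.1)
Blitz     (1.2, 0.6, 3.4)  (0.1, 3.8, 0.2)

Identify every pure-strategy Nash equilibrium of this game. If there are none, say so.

Check each profile: it is a Nash equilibrium iff no player can strictly gain by switching unilaterally.
(Moderate, Light, None): Brand 1 can switch to Blitz (2.5 → 3.7). Not NE.
(Moderate, Light, Light): Brand 1 can switch to Heavy (0.8 → 1.5). Not NE.
(Moderate, Moderate, None): Brand 1 gets 3.4, best alternative 2.4; Brand 2 gets 5, best alternative 3.3; Brand 3 gets 3.1, best alternative 0.3. No profitable deviation — NE.
(Moderate, Moderate, Light): Brand 3 can switch to None (0.3 → 3.1). Not NE.
(Heavy, Light, None): Brand 1 can switch to Moderate (0.3 → 2.5). Not NE.
(Heavy, Light, Light): Brand 2 can switch to Moderate (4.4 → 5.5). Not NE.
(Heavy, Moderate, None): Brand 1 can switch to Moderate (2.4 → 3.4). Not NE.
(Heavy, Moderate, Light): Brand 1 can switch to Moderate (2.2 → 3.3). Not NE.
(Blitz, Light, None): Brand 3 can switch to Light (2.3 → 3.4). Not NE.
(The remaining 3 profiles each have a profitable deviation by the same check.)

Pure NE: (Moderate, Moderate, None)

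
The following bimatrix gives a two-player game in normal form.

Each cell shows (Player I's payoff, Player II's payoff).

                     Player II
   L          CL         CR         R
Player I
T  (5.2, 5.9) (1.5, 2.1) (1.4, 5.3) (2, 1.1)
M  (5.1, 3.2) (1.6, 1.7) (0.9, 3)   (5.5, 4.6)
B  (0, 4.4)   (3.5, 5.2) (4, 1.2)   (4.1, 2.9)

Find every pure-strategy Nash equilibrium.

Mark each player's best response to every combination of opponents' strategies; a profile where every player is best-responding is a pure Nash equilibrium.
Player I against L: payoffs 5.2, 5.1, 0 → best response T.
Player I against CL: payoffs 1.5, 1.6, 3.5 → best response B.
Player I against CR: payoffs 1.4, 0.9, 4 → best response B.
Player I against R: payoffs 2, 5.5, 4.1 → best response M.
Player II against T: payoffs 5.9, 2.1, 5.3, 1.1 → best response L.
Player II against M: payoffs 3.2, 1.7, 3, 4.6 → best response R.
Player II against B: payoffs 4.4, 5.2, 1.2, 2.9 → best response CL.
Mutual best responses: (T, L); (M, R); (B, CL).

Pure-strategy Nash equilibria: (T, L) and (M, R) and (B, CL)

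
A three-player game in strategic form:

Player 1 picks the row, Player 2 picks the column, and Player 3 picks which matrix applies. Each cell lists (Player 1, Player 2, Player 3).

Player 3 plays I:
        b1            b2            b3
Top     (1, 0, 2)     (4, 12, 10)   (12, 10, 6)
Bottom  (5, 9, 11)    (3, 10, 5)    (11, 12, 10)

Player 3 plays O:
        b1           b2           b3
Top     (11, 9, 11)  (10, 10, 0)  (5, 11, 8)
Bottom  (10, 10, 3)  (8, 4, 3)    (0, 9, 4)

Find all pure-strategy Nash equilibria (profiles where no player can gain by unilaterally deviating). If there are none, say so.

For each player, find the best response to each opponent profile; mutual best responses are the pure NE.
Player 1 against (b1, I): payoffs 1, 5 → best response Bottom.
Player 1 against (b1, O): payoffs 11, 10 → best response Top.
Player 1 against (b2, I): payoffs 4, 3 → best response Top.
Player 1 against (b2, O): payoffs 10, 8 → best response Top.
Player 1 against (b3, I): payoffs 12, 11 → best response Top.
Player 1 against (b3, O): payoffs 5, 0 → best response Top.
Player 2 against (Top, I): payoffs 0, 12, 10 → best response b2.
Player 2 against (Top, O): payoffs 9, 10, 11 → best response b3.
Player 2 against (Bottom, I): payoffs 9, 10, 12 → best response b3.
Player 2 against (Bottom, O): payoffs 10, 4, 9 → best response b1.
Player 3 against (Top, b1): payoffs 2, 11 → best response O.
Player 3 against (Top, b2): payoffs 10, 0 → best response I.
Player 3 against (Top, b3): payoffs 6, 8 → best response O.
Player 3 against (Bottom, b1): payoffs 11, 3 → best response I.
Player 3 against (Bottom, b2): payoffs 5, 3 → best response I.
Player 3 against (Bottom, b3): payoffs 10, 4 → best response I.
Mutual best responses: (Top, b2, I); (Top, b3, O).

Pure-strategy Nash equilibria: (Top, b2, I); (Top, b3, O)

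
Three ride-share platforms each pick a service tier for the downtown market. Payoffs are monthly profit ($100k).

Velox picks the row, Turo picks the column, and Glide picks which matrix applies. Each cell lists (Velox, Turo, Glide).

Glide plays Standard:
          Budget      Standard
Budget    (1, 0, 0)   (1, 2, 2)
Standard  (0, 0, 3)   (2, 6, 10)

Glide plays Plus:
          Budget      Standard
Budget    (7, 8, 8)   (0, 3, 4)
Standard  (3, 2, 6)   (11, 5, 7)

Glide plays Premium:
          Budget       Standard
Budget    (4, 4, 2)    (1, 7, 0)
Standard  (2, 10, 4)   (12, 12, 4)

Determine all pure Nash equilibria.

(Budget, Budget, Plus), (Standard, Standard, Standard)

(Budget, Budget, Standard): Turo can switch to Standard (0 → 2). Not NE.
(Budget, Budget, Plus): Velox gets 7, best alternative 3; Turo gets 8, best alternative 3; Glide gets 8, best alternative 2. No profitable deviation — NE.
(Budget, Budget, Premium): Turo can switch to Standard (4 → 7). Not NE.
(Budget, Standard, Standard): Velox can switch to Standard (1 → 2). Not NE.
(Budget, Standard, Plus): Velox can switch to Standard (0 → 11). Not NE.
(Budget, Standard, Premium): Velox can switch to Standard (1 → 12). Not NE.
(Standard, Budget, Standard): Velox can switch to Budget (0 → 1). Not NE.
(Standard, Budget, Plus): Velox can switch to Budget (3 → 7). Not NE.
(Standard, Budget, Premium): Velox can switch to Budget (2 → 4). Not NE.
(Standard, Standard, Standard): Velox gets 2, best alternative 1; Turo gets 6, best alternative 0; Glide gets 10, best alternative 7. No profitable deviation — NE.
(Standard, Standard, Plus): Glide can switch to Standard (7 → 10). Not NE.
(Standard, Standard, Premium): Glide can switch to Standard (4 → 10). Not NE.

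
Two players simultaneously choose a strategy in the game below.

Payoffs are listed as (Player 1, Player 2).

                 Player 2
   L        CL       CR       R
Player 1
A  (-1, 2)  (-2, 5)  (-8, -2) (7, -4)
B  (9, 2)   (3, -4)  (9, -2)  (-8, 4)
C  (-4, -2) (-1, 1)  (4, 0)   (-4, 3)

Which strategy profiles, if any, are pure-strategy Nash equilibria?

(A, L): Player 1 can switch to B (-1 → 9). Not NE.
(A, CL): Player 1 can switch to B (-2 → 3). Not NE.
(A, CR): Player 1 can switch to B (-8 → 9). Not NE.
(A, R): Player 2 can switch to L (-4 → 2). Not NE.
(B, L): Player 2 can switch to R (2 → 4). Not NE.
(B, CL): Player 2 can switch to L (-4 → 2). Not NE.
(The remaining 6 profiles each have a profitable deviation by the same check.)

This game has no pure Nash equilibrium.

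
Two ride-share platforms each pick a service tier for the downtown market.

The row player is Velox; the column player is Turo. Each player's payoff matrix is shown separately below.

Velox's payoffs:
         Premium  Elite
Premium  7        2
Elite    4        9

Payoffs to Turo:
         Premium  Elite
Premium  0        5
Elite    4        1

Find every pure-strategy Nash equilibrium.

No pure-strategy Nash equilibrium.

Mark each player's best response to every combination of opponents' strategies; a profile where every player is best-responding is a pure Nash equilibrium.
Velox against Premium: payoffs 7, 4 → best response Premium.
Velox against Elite: payoffs 2, 9 → best response Elite.
Turo against Premium: payoffs 0, 5 → best response Elite.
Turo against Elite: payoffs 4, 1 → best response Premium.
No profile is a mutual best response for all players.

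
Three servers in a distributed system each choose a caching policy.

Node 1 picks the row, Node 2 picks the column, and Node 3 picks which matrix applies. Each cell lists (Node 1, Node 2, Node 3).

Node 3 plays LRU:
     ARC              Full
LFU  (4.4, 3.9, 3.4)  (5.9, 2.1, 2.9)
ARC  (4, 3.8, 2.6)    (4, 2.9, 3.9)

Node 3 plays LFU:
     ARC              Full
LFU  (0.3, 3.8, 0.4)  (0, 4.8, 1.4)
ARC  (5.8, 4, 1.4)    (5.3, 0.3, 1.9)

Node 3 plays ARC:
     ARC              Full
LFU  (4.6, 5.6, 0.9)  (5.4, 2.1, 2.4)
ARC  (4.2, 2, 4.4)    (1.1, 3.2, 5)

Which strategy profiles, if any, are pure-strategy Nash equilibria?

For each player, find the best response to each opponent profile; mutual best responses are the pure NE.
Node 1 against (ARC, LRU): payoffs 4.4, 4 → best response LFU.
Node 1 against (ARC, LFU): payoffs 0.3, 5.8 → best response ARC.
Node 1 against (ARC, ARC): payoffs 4.6, 4.2 → best response LFU.
Node 1 against (Full, LRU): payoffs 5.9, 4 → best response LFU.
Node 1 against (Full, LFU): payoffs 0, 5.3 → best response ARC.
Node 1 against (Full, ARC): payoffs 5.4, 1.1 → best response LFU.
Node 2 against (LFU, LRU): payoffs 3.9, 2.1 → best response ARC.
Node 2 against (LFU, LFU): payoffs 3.8, 4.8 → best response Full.
Node 2 against (LFU, ARC): payoffs 5.6, 2.1 → best response ARC.
Node 2 against (ARC, LRU): payoffs 3.8, 2.9 → best response ARC.
Node 2 against (ARC, LFU): payoffs 4, 0.3 → best response ARC.
Node 2 against (ARC, ARC): payoffs 2, 3.2 → best response Full.
Node 3 against (LFU, ARC): payoffs 3.4, 0.4, 0.9 → best response LRU.
Node 3 against (LFU, Full): payoffs 2.9, 1.4, 2.4 → best response LRU.
Node 3 against (ARC, ARC): payoffs 2.6, 1.4, 4.4 → best response ARC.
Node 3 against (ARC, Full): payoffs 3.9, 1.9, 5 → best response ARC.
Mutual best responses: (LFU, ARC, LRU).

Pure NE: (LFU, ARC, LRU)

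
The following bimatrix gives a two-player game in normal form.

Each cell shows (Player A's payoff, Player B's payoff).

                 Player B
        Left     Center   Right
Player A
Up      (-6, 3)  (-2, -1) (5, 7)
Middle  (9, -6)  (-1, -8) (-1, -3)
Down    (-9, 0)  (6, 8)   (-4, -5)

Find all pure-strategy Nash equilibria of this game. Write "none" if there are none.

Player A against Left: payoffs -6, 9, -9 → best response Middle.
Player A against Center: payoffs -2, -1, 6 → best response Down.
Player A against Right: payoffs 5, -1, -4 → best response Up.
Player B against Up: payoffs 3, -1, 7 → best response Right.
Player B against Middle: payoffs -6, -8, -3 → best response Right.
Player B against Down: payoffs 0, 8, -5 → best response Center.
Mutual best responses: (Up, Right); (Down, Center).

Pure-strategy Nash equilibria: (Up, Right); (Down, Center)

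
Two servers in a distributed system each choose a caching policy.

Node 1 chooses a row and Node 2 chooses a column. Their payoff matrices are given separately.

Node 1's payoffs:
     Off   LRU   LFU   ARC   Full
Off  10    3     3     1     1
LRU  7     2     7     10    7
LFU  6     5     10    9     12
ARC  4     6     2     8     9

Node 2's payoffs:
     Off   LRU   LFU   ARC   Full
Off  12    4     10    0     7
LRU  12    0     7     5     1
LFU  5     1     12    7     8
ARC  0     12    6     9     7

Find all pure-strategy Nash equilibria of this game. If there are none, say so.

(Off, Off) and (LFU, LFU) and (ARC, LRU)

Node 1 against Off: payoffs 10, 7, 6, 4 → best response Off.
Node 1 against LRU: payoffs 3, 2, 5, 6 → best response ARC.
Node 1 against LFU: payoffs 3, 7, 10, 2 → best response LFU.
Node 1 against ARC: payoffs 1, 10, 9, 8 → best response LRU.
Node 1 against Full: payoffs 1, 7, 12, 9 → best response LFU.
Node 2 against Off: payoffs 12, 4, 10, 0, 7 → best response Off.
Node 2 against LRU: payoffs 12, 0, 7, 5, 1 → best response Off.
Node 2 against LFU: payoffs 5, 1, 12, 7, 8 → best response LFU.
Node 2 against ARC: payoffs 0, 12, 6, 9, 7 → best response LRU.
Mutual best responses: (Off, Off); (LFU, LFU); (ARC, LRU).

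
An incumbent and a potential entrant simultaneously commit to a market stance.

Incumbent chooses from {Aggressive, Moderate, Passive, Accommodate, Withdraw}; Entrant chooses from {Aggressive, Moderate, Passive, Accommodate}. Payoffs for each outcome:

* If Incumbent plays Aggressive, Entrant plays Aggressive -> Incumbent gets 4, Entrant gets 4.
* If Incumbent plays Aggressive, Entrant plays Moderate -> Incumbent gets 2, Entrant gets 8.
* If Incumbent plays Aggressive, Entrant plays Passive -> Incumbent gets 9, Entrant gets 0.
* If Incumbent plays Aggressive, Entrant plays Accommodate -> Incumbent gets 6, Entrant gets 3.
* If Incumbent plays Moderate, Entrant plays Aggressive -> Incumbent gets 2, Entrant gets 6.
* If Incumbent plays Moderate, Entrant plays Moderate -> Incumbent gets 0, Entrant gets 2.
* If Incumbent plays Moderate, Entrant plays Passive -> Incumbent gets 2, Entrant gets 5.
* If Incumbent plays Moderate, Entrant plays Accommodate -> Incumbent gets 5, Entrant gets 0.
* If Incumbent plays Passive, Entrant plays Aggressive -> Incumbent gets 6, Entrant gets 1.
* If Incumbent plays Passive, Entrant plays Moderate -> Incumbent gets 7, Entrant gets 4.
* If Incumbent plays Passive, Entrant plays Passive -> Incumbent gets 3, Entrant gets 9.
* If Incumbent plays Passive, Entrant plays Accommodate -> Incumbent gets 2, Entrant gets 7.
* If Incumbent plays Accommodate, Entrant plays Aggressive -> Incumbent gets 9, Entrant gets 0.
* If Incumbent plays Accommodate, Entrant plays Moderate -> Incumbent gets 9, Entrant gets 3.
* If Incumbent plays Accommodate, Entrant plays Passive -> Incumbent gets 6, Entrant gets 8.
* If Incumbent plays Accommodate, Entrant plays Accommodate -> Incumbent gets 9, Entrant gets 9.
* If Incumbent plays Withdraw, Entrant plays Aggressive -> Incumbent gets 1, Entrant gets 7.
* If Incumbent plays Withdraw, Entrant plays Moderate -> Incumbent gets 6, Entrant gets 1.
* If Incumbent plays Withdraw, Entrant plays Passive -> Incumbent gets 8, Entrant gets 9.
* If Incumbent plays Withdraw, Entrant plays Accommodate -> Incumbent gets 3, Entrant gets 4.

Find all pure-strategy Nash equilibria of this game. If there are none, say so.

Incumbent against Aggressive: payoffs 4, 2, 6, 9, 1 → best response Accommodate.
Incumbent against Moderate: payoffs 2, 0, 7, 9, 6 → best response Accommodate.
Incumbent against Passive: payoffs 9, 2, 3, 6, 8 → best response Aggressive.
Incumbent against Accommodate: payoffs 6, 5, 2, 9, 3 → best response Accommodate.
Entrant against Aggressive: payoffs 4, 8, 0, 3 → best response Moderate.
Entrant against Moderate: payoffs 6, 2, 5, 0 → best response Aggressive.
Entrant against Passive: payoffs 1, 4, 9, 7 → best response Passive.
Entrant against Accommodate: payoffs 0, 3, 8, 9 → best response Accommodate.
Entrant against Withdraw: payoffs 7, 1, 9, 4 → best response Passive.
Mutual best responses: (Accommodate, Accommodate).

The unique pure-strategy Nash equilibrium is (Accommodate, Accommodate).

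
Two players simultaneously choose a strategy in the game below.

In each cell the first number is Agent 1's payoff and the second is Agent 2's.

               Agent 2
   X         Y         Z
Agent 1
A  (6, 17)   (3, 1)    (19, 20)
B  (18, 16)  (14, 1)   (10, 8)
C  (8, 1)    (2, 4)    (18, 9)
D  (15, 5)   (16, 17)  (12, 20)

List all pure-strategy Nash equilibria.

The pure Nash equilibria are (A, Z) and (B, X).

Agent 1 against X: payoffs 6, 18, 8, 15 → best response B.
Agent 1 against Y: payoffs 3, 14, 2, 16 → best response D.
Agent 1 against Z: payoffs 19, 10, 18, 12 → best response A.
Agent 2 against A: payoffs 17, 1, 20 → best response Z.
Agent 2 against B: payoffs 16, 1, 8 → best response X.
Agent 2 against C: payoffs 1, 4, 9 → best response Z.
Agent 2 against D: payoffs 5, 17, 20 → best response Z.
Mutual best responses: (A, Z); (B, X).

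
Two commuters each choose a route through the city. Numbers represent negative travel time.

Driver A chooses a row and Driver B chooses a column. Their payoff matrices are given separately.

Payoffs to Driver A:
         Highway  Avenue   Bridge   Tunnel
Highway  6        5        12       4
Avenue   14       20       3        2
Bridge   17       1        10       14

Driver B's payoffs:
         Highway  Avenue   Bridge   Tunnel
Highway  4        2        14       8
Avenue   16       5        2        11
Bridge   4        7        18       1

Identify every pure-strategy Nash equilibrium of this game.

The unique pure-strategy Nash equilibrium is (Highway, Bridge).

(Highway, Highway): Driver A can switch to Avenue (6 → 14). Not NE.
(Highway, Avenue): Driver A can switch to Avenue (5 → 20). Not NE.
(Highway, Bridge): Driver A gets 12, best alternative 10; Driver B gets 14, best alternative 8. No profitable deviation — NE.
(Highway, Tunnel): Driver A can switch to Bridge (4 → 14). Not NE.
(Avenue, Highway): Driver A can switch to Bridge (14 → 17). Not NE.
(Avenue, Avenue): Driver B can switch to Highway (5 → 16). Not NE.
(Avenue, Bridge): Driver A can switch to Highway (3 → 12). Not NE.
(Avenue, Tunnel): Driver A can switch to Highway (2 → 4). Not NE.
(Bridge, Highway): Driver B can switch to Avenue (4 → 7). Not NE.
(Bridge, Avenue): Driver A can switch to Highway (1 → 5). Not NE.
(Bridge, Bridge): Driver A can switch to Highway (10 → 12). Not NE.
(Bridge, Tunnel): Driver B can switch to Highway (1 → 4). Not NE.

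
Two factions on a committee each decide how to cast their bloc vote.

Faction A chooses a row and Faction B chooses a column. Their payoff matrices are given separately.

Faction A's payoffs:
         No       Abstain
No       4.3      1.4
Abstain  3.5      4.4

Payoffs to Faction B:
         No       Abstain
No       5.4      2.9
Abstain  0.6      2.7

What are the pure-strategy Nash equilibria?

The pure Nash equilibria are (No, No); (Abstain, Abstain).

Mark each player's best response to every combination of opponents' strategies; a profile where every player is best-responding is a pure Nash equilibrium.
Faction A against No: payoffs 4.3, 3.5 → best response No.
Faction A against Abstain: payoffs 1.4, 4.4 → best response Abstain.
Faction B against No: payoffs 5.4, 2.9 → best response No.
Faction B against Abstain: payoffs 0.6, 2.7 → best response Abstain.
Mutual best responses: (No, No); (Abstain, Abstain).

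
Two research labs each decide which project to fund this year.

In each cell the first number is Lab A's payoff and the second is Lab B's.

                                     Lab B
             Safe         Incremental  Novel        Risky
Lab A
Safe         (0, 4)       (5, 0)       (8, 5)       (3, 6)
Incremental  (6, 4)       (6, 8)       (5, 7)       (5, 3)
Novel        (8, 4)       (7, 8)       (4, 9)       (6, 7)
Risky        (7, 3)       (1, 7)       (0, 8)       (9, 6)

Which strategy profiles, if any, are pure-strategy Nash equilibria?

This game has no pure Nash equilibrium.

(Safe, Safe): Lab A can switch to Incremental (0 → 6). Not NE.
(Safe, Incremental): Lab A can switch to Incremental (5 → 6). Not NE.
(Safe, Novel): Lab B can switch to Risky (5 → 6). Not NE.
(Safe, Risky): Lab A can switch to Incremental (3 → 5). Not NE.
(Incremental, Safe): Lab A can switch to Novel (6 → 8). Not NE.
(Incremental, Incremental): Lab A can switch to Novel (6 → 7). Not NE.
(The remaining 10 profiles each have a profitable deviation by the same check.)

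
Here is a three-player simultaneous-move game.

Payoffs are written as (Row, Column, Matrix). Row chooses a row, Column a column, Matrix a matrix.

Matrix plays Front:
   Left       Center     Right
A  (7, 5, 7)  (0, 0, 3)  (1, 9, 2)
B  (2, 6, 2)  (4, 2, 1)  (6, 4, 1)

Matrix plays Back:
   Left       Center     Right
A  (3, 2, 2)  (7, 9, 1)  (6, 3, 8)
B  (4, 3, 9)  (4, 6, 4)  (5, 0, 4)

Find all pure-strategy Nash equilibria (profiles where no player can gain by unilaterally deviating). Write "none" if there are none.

This game has no pure Nash equilibrium.

For each player, find the best response to each opponent profile; mutual best responses are the pure NE.
Row against (Left, Front): payoffs 7, 2 → best response A.
Row against (Left, Back): payoffs 3, 4 → best response B.
Row against (Center, Front): payoffs 0, 4 → best response B.
Row against (Center, Back): payoffs 7, 4 → best response A.
Row against (Right, Front): payoffs 1, 6 → best response B.
Row against (Right, Back): payoffs 6, 5 → best response A.
Column against (A, Front): payoffs 5, 0, 9 → best response Right.
Column against (A, Back): payoffs 2, 9, 3 → best response Center.
Column against (B, Front): payoffs 6, 2, 4 → best response Left.
Column against (B, Back): payoffs 3, 6, 0 → best response Center.
Matrix against (A, Left): payoffs 7, 2 → best response Front.
Matrix against (A, Center): payoffs 3, 1 → best response Front.
Matrix against (A, Right): payoffs 2, 8 → best response Back.
Matrix against (B, Left): payoffs 2, 9 → best response Back.
Matrix against (B, Center): payoffs 1, 4 → best response Back.
Matrix against (B, Right): payoffs 1, 4 → best response Back.
No profile is a mutual best response for all players.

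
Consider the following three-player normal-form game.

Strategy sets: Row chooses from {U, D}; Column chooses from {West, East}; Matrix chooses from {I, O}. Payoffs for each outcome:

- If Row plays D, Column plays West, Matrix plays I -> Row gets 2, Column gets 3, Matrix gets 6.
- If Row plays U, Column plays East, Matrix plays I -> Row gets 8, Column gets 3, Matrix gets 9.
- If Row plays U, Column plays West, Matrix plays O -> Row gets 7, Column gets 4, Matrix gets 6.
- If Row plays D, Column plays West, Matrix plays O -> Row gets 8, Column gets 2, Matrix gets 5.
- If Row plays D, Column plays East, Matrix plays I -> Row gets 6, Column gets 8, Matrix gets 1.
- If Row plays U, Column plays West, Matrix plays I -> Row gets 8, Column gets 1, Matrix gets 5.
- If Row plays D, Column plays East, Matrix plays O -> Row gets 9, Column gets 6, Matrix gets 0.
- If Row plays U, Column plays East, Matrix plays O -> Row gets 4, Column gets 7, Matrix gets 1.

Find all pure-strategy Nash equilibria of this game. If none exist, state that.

Pure NE: (U, East, I)

Row against (West, I): payoffs 8, 2 → best response U.
Row against (West, O): payoffs 7, 8 → best response D.
Row against (East, I): payoffs 8, 6 → best response U.
Row against (East, O): payoffs 4, 9 → best response D.
Column against (U, I): payoffs 1, 3 → best response East.
Column against (U, O): payoffs 4, 7 → best response East.
Column against (D, I): payoffs 3, 8 → best response East.
Column against (D, O): payoffs 2, 6 → best response East.
Matrix against (U, West): payoffs 5, 6 → best response O.
Matrix against (U, East): payoffs 9, 1 → best response I.
Matrix against (D, West): payoffs 6, 5 → best response I.
Matrix against (D, East): payoffs 1, 0 → best response I.
Mutual best responses: (U, East, I).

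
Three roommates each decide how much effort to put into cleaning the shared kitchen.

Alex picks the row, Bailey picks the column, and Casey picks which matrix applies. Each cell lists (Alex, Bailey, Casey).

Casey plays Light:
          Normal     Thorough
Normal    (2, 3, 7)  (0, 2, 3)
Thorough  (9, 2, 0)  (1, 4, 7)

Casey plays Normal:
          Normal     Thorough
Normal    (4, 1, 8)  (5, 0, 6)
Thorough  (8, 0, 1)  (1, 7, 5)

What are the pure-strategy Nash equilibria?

(Normal, Normal, Light): Alex can switch to Thorough (2 → 9). Not NE.
(Normal, Normal, Normal): Alex can switch to Thorough (4 → 8). Not NE.
(Normal, Thorough, Light): Alex can switch to Thorough (0 → 1). Not NE.
(Normal, Thorough, Normal): Bailey can switch to Normal (0 → 1). Not NE.
(Thorough, Normal, Light): Bailey can switch to Thorough (2 → 4). Not NE.
(Thorough, Normal, Normal): Bailey can switch to Thorough (0 → 7). Not NE.
(Thorough, Thorough, Light): Alex gets 1, best alternative 0; Bailey gets 4, best alternative 2; Casey gets 7, best alternative 5. No profitable deviation — NE.
(Thorough, Thorough, Normal): Alex can switch to Normal (1 → 5). Not NE.

The unique pure-strategy Nash equilibrium is (Thorough, Thorough, Light).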